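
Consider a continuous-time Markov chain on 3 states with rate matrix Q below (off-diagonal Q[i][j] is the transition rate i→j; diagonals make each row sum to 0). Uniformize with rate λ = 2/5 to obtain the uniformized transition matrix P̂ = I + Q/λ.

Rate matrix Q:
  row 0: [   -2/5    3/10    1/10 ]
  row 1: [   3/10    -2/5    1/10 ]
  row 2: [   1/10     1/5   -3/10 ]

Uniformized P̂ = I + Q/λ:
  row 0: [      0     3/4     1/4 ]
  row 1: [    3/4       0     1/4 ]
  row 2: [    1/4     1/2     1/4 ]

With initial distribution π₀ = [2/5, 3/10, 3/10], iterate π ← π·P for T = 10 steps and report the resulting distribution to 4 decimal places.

t=0: π = [0.4000, 0.3000, 0.3000]
t=1: π = [0.3000, 0.4500, 0.2500]
t=2: π = [0.4000, 0.3500, 0.2500]
t=3: π = [0.3250, 0.4250, 0.2500]
t=4: π = [0.3813, 0.3688, 0.2500]
t=5: π = [0.3391, 0.4109, 0.2500]
t=6: π = [0.3707, 0.3793, 0.2500]
t=7: π = [0.3470, 0.4030, 0.2500]
t=8: π = [0.3648, 0.3852, 0.2500]
t=9: π = [0.3514, 0.3986, 0.2500]
t=10: π = [0.3614, 0.3886, 0.2500]

π = [0.3614, 0.3886, 0.2500]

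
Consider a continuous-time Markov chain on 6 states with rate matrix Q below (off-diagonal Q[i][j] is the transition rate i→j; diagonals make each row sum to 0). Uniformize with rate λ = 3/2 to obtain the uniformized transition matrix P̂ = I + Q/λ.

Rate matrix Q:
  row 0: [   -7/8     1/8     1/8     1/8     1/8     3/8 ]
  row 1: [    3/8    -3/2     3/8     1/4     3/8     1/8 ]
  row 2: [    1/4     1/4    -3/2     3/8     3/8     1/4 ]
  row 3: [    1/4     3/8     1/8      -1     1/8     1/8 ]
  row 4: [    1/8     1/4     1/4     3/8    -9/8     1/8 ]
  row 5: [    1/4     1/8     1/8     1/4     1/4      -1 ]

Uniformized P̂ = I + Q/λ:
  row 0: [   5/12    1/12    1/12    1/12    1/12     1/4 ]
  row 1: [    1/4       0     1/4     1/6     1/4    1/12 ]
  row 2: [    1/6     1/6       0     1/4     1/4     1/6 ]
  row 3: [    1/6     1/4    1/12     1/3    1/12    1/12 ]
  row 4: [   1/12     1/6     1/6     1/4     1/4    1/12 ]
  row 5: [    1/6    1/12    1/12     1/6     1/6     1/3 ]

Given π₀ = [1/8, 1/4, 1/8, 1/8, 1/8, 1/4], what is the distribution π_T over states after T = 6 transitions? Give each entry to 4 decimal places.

t=0: π = [0.1250, 0.2500, 0.1250, 0.1250, 0.1250, 0.2500]
t=1: π = [0.2083, 0.1042, 0.1250, 0.1979, 0.1875, 0.1771]
t=2: π = [0.2118, 0.1337, 0.1059, 0.2083, 0.1675, 0.1727]
t=3: π = [0.2168, 0.1297, 0.1107, 0.2065, 0.1656, 0.1706]
t=4: π = [0.2179, 0.1300, 0.1095, 0.2060, 0.1652, 0.1714]
t=5: π = [0.2182, 0.1297, 0.1096, 0.2057, 0.1651, 0.1716]
t=6: π = [0.2183, 0.1297, 0.1096, 0.2057, 0.1650, 0.1717]

π = [0.2183, 0.1297, 0.1096, 0.2057, 0.1650, 0.1717]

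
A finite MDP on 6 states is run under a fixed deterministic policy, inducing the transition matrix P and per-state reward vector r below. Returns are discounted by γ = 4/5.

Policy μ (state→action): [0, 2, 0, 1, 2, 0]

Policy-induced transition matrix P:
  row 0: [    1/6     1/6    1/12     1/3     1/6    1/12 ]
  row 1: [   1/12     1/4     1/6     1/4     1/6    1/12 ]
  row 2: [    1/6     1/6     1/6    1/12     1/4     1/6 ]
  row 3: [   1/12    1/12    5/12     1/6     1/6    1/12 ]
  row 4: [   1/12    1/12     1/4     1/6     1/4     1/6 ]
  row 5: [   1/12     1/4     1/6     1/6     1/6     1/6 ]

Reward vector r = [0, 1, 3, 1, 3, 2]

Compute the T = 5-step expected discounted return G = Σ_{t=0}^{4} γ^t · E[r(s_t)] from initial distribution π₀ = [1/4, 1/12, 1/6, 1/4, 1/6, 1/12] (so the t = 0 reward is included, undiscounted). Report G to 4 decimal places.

t=0: π = [0.2500, 0.0833, 0.1667, 0.2500, 0.1667, 0.0833], E[r] = 1.5000, γ^t·E[r] = 1.500000, running G = 1.500000
t=1: π = [0.1181, 0.1458, 0.2222, 0.2014, 0.1944, 0.1181], E[r] = 1.8333, γ^t·E[r] = 1.466667, running G = 2.966667
t=2: π = [0.1117, 0.1557, 0.2234, 0.1800, 0.2014, 0.1279], E[r] = 1.8657, γ^t·E[r] = 1.194074, running G = 4.160741
t=3: π = [0.1113, 0.1585, 0.2191, 0.1796, 0.2021, 0.1294], E[r] = 1.8605, γ^t·E[r] = 0.952593, running G = 5.113333
t=4: π = [0.1109, 0.1589, 0.2191, 0.1802, 0.2018, 0.1292], E[r] = 1.8602, γ^t·E[r] = 0.761926, running G = 5.875259

G = 5.8753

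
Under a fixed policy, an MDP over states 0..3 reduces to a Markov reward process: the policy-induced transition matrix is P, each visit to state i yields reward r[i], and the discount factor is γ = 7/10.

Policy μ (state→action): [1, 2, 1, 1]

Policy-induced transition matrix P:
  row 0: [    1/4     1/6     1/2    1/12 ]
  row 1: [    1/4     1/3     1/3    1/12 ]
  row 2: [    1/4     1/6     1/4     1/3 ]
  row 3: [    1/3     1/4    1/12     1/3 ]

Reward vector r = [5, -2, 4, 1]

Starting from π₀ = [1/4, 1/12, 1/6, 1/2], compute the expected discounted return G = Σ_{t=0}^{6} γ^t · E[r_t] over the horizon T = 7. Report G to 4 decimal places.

t=0: π = [0.2500, 0.0833, 0.1667, 0.5000], E[r] = 2.2500, γ^t·E[r] = 2.250000, running G = 2.250000
t=1: π = [0.2917, 0.2222, 0.2361, 0.2500], E[r] = 2.2083, γ^t·E[r] = 1.545833, running G = 3.795833
t=2: π = [0.2708, 0.2245, 0.2998, 0.2049], E[r] = 2.3090, γ^t·E[r] = 1.131424, running G = 4.927257
t=3: π = [0.2671, 0.2212, 0.3023, 0.2095], E[r] = 2.3116, γ^t·E[r] = 0.792890, running G = 5.720147
t=4: π = [0.2675, 0.2210, 0.3003, 0.2113], E[r] = 2.3077, γ^t·E[r] = 0.554085, running G = 6.274232
t=5: π = [0.2676, 0.2211, 0.3001, 0.2112], E[r] = 2.3073, γ^t·E[r] = 0.387791, running G = 6.662022
t=6: π = [0.2676, 0.2211, 0.3001, 0.2112], E[r] = 2.3074, γ^t·E[r] = 0.271466, running G = 6.933488

G = 6.9335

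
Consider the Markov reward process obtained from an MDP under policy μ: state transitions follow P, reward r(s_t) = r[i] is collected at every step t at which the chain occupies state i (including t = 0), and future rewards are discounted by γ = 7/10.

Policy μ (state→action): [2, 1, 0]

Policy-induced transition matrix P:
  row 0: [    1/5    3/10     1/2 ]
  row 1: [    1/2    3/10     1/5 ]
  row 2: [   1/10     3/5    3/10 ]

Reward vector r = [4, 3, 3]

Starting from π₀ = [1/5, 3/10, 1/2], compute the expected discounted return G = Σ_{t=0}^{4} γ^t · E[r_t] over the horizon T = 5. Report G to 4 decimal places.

t=0: π = [0.2000, 0.3000, 0.5000], E[r] = 3.2000, γ^t·E[r] = 3.200000, running G = 3.200000
t=1: π = [0.2400, 0.4500, 0.3100], E[r] = 3.2400, γ^t·E[r] = 2.268000, running G = 5.468000
t=2: π = [0.3040, 0.3930, 0.3030], E[r] = 3.3040, γ^t·E[r] = 1.618960, running G = 7.086960
t=3: π = [0.2876, 0.3909, 0.3215], E[r] = 3.2876, γ^t·E[r] = 1.127647, running G = 8.214607
t=4: π = [0.2851, 0.3965, 0.3184], E[r] = 3.2851, γ^t·E[r] = 0.788757, running G = 9.003364

G = 9.0034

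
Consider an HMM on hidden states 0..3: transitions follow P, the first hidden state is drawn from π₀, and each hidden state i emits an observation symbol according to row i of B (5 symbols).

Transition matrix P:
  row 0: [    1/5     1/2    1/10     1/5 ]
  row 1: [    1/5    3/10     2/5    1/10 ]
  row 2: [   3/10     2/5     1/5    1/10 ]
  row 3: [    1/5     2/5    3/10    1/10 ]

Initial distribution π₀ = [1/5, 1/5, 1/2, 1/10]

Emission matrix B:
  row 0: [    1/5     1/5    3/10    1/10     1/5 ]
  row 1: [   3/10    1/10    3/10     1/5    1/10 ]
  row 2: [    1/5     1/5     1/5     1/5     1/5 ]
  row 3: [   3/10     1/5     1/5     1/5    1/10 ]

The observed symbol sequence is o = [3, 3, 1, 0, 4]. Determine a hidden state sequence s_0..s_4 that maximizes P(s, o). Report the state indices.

t=0: δ = [2.000e-02, 4.000e-02, 1.000e-01, 2.000e-02]  (obs o_0=3)
t=1: δ = [3.000e-03, 8.000e-03, 4.000e-03, 2.000e-03]  ψ = [2, 2, 2, 2]  (obs o_1=3)
t=2: δ = [3.200e-04, 2.400e-04, 6.400e-04, 1.600e-04]  ψ = [1, 1, 1, 1]  (obs o_2=1)
t=3: δ = [3.840e-05, 7.680e-05, 2.560e-05, 1.920e-05]  ψ = [2, 2, 2, 0]  (obs o_3=0)
t=4: δ = [3.072e-06, 2.304e-06, 6.144e-06, 7.680e-07]  ψ = [1, 1, 1, 0]  (obs o_4=4)
backtrack: best end state = 2; path = [2, 1, 2, 1, 2]

path = [2, 1, 2, 1, 2]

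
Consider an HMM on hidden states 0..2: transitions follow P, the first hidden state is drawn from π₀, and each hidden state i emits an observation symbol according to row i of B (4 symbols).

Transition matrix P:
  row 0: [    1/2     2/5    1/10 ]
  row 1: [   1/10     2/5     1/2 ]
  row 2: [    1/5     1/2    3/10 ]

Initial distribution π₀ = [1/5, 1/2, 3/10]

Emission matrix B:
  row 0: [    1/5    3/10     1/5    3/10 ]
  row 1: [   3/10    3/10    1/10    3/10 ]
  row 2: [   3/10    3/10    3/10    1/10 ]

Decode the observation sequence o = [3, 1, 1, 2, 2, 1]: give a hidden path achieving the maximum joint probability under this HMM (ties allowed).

path = [1, 2, 1, 2, 2, 1]

t=0: δ = [6.000e-02, 1.500e-01, 3.000e-02]  (obs o_0=3)
t=1: δ = [9.000e-03, 1.800e-02, 2.250e-02]  ψ = [0, 1, 1]  (obs o_1=1)
t=2: δ = [1.350e-03, 3.375e-03, 2.700e-03]  ψ = [0, 2, 1]  (obs o_2=1)
t=3: δ = [1.350e-04, 1.350e-04, 5.062e-04]  ψ = [0, 1, 1]  (obs o_3=2)
t=4: δ = [2.025e-05, 2.531e-05, 4.556e-05]  ψ = [2, 2, 2]  (obs o_4=2)
t=5: δ = [3.038e-06, 6.834e-06, 4.101e-06]  ψ = [0, 2, 2]  (obs o_5=1)
backtrack: best end state = 1; path = [1, 2, 1, 2, 2, 1]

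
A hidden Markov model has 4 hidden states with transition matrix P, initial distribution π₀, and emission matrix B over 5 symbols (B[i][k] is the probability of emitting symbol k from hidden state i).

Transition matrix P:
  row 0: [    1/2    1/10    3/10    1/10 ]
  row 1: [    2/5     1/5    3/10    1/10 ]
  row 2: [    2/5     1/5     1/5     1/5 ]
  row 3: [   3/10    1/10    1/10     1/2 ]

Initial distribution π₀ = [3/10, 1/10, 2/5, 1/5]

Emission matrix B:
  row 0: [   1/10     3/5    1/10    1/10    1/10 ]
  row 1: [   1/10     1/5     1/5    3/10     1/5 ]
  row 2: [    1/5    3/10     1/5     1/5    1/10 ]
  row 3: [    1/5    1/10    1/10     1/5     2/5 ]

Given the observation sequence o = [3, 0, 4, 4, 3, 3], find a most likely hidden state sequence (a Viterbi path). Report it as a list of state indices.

path = [3, 3, 3, 3, 3, 3]

t=0: δ = [3.000e-02, 3.000e-02, 8.000e-02, 4.000e-02]  (obs o_0=3)
t=1: δ = [3.200e-03, 1.600e-03, 3.200e-03, 4.000e-03]  ψ = [2, 2, 2, 3]  (obs o_1=0)
t=2: δ = [1.600e-04, 1.280e-04, 9.600e-05, 8.000e-04]  ψ = [0, 2, 0, 3]  (obs o_2=4)
t=3: δ = [2.400e-05, 1.600e-05, 8.000e-06, 1.600e-04]  ψ = [3, 3, 3, 3]  (obs o_3=4)
t=4: δ = [4.800e-06, 4.800e-06, 3.200e-06, 1.600e-05]  ψ = [3, 3, 3, 3]  (obs o_4=3)
t=5: δ = [4.800e-07, 4.800e-07, 3.200e-07, 1.600e-06]  ψ = [3, 3, 3, 3]  (obs o_5=3)
backtrack: best end state = 3; path = [3, 3, 3, 3, 3, 3]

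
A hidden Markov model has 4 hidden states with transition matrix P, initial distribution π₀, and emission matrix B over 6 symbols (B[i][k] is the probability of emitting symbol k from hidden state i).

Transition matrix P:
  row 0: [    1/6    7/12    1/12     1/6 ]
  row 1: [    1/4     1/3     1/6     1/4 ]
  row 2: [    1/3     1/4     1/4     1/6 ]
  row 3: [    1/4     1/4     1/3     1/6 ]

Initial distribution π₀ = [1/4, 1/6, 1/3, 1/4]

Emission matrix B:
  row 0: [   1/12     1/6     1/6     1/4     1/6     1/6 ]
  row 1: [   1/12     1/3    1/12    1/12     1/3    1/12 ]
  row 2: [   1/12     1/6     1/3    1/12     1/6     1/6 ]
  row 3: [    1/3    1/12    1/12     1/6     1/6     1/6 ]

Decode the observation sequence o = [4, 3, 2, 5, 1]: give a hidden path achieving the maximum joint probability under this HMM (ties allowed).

t=0: δ = [4.167e-02, 5.556e-02, 5.556e-02, 4.167e-02]  (obs o_0=4)
t=1: δ = [4.630e-03, 2.025e-03, 1.157e-03, 2.315e-03]  ψ = [2, 0, 2, 1]  (obs o_1=3)
t=2: δ = [1.286e-04, 2.251e-04, 2.572e-04, 6.430e-05]  ψ = [0, 0, 3, 0]  (obs o_2=2)
t=3: δ = [1.429e-05, 6.251e-06, 1.072e-05, 9.377e-06]  ψ = [2, 0, 2, 1]  (obs o_3=5)
t=4: δ = [5.954e-07, 2.778e-06, 5.210e-07, 1.985e-07]  ψ = [2, 0, 3, 0]  (obs o_4=1)
backtrack: best end state = 1; path = [1, 3, 2, 0, 1]

path = [1, 3, 2, 0, 1]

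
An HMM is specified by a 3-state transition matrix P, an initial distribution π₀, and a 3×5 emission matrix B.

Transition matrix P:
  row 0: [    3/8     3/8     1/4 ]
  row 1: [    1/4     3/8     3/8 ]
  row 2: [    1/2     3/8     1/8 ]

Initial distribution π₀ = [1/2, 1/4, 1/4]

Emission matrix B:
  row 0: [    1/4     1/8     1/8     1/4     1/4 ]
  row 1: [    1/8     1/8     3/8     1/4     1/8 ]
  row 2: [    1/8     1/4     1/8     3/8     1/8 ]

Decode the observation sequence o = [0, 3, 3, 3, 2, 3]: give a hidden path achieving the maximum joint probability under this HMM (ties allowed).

path = [0, 1, 2, 0, 1, 2]

t=0: δ = [1.250e-01, 3.125e-02, 3.125e-02]  (obs o_0=0)
t=1: δ = [1.172e-02, 1.172e-02, 1.172e-02]  ψ = [0, 0, 0]  (obs o_1=3)
t=2: δ = [1.465e-03, 1.099e-03, 1.648e-03]  ψ = [2, 0, 1]  (obs o_2=3)
t=3: δ = [2.060e-04, 1.545e-04, 1.545e-04]  ψ = [2, 2, 1]  (obs o_3=3)
t=4: δ = [9.656e-06, 2.897e-05, 7.242e-06]  ψ = [0, 0, 1]  (obs o_4=2)
t=5: δ = [1.810e-06, 2.716e-06, 4.074e-06]  ψ = [1, 1, 1]  (obs o_5=3)
backtrack: best end state = 2; path = [0, 1, 2, 0, 1, 2]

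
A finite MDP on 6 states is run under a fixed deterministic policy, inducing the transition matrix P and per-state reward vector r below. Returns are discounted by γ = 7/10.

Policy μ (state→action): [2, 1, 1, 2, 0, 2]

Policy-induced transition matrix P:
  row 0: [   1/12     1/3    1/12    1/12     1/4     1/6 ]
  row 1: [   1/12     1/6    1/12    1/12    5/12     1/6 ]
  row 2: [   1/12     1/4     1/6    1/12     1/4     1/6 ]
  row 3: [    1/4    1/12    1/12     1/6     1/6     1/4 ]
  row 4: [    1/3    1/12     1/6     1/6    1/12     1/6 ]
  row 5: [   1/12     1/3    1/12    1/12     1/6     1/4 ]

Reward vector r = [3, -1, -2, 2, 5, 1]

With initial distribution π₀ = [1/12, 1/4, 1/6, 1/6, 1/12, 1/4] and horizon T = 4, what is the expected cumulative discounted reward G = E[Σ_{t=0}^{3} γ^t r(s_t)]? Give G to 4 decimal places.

t=0: π = [0.0833, 0.2500, 0.1667, 0.1667, 0.0833, 0.2500], E[r] = 0.6667, γ^t·E[r] = 0.666667, running G = 0.666667
t=1: π = [0.1319, 0.2153, 0.1042, 0.1042, 0.2431, 0.2014], E[r] = 1.5972, γ^t·E[r] = 1.118056, running G = 1.784722
t=2: π = [0.1615, 0.2020, 0.1123, 0.1123, 0.2199, 0.1921], E[r] = 1.5741, γ^t·E[r] = 0.771296, running G = 2.556019
t=3: π = [0.1570, 0.2073, 0.1110, 0.1110, 0.2216, 0.1920], E[r] = 1.5640, γ^t·E[r] = 0.536467, running G = 3.092485

G = 3.0925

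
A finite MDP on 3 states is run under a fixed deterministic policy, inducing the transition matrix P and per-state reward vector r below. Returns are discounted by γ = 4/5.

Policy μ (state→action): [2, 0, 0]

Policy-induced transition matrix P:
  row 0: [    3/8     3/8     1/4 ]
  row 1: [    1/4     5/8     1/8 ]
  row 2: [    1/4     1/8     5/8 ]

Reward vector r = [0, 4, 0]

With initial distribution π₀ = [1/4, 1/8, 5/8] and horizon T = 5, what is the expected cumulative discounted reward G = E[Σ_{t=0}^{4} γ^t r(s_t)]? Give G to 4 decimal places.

G = 3.4638

t=0: π = [0.2500, 0.1250, 0.6250], E[r] = 0.5000, γ^t·E[r] = 0.500000, running G = 0.500000
t=1: π = [0.2813, 0.2500, 0.4688], E[r] = 1.0000, γ^t·E[r] = 0.800000, running G = 1.300000
t=2: π = [0.2852, 0.3203, 0.3945], E[r] = 1.2813, γ^t·E[r] = 0.820000, running G = 2.120000
t=3: π = [0.2856, 0.3564, 0.3579], E[r] = 1.4258, γ^t·E[r] = 0.730000, running G = 2.850000
t=4: π = [0.2857, 0.3746, 0.3397], E[r] = 1.4985, γ^t·E[r] = 0.613800, running G = 3.463800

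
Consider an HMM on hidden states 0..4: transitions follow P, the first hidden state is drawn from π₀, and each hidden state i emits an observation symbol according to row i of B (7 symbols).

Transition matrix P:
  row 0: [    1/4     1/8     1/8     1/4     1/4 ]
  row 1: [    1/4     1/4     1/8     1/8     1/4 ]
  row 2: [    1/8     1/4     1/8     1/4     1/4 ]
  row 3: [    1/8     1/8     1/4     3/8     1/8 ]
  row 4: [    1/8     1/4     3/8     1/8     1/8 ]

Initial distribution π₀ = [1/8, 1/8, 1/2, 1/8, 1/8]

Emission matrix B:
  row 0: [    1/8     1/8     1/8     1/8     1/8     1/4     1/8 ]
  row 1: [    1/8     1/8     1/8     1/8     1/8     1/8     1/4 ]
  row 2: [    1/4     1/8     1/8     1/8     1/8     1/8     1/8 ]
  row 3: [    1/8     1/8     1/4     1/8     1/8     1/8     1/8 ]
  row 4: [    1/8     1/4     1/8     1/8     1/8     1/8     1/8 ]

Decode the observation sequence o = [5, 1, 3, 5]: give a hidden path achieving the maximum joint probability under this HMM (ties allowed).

t=0: δ = [3.125e-02, 1.562e-02, 6.250e-02, 1.562e-02, 1.562e-02]  (obs o_0=5)
t=1: δ = [9.766e-04, 1.953e-03, 9.766e-04, 1.953e-03, 3.906e-03]  ψ = [0, 2, 2, 2, 2]  (obs o_1=1)
t=2: δ = [6.104e-05, 1.221e-04, 1.831e-04, 9.155e-05, 6.104e-05]  ψ = [1, 4, 4, 3, 1]  (obs o_2=3)
t=3: δ = [7.629e-06, 5.722e-06, 2.861e-06, 5.722e-06, 5.722e-06]  ψ = [1, 2, 2, 2, 2]  (obs o_3=5)
backtrack: best end state = 0; path = [2, 4, 1, 0]

path = [2, 4, 1, 0]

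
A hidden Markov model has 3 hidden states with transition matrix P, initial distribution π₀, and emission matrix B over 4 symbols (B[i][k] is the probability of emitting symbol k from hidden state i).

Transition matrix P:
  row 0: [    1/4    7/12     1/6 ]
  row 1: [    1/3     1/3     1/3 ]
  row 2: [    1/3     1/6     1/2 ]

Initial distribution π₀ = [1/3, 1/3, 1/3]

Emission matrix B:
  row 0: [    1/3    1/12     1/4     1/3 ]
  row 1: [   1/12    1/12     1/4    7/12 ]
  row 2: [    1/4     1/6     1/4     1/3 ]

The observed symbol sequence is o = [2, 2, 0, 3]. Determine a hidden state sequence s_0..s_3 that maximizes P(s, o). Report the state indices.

t=0: δ = [8.333e-02, 8.333e-02, 8.333e-02]  (obs o_0=2)
t=1: δ = [6.944e-03, 1.215e-02, 1.042e-02]  ψ = [1, 0, 2]  (obs o_1=2)
t=2: δ = [1.350e-03, 3.376e-04, 1.302e-03]  ψ = [1, 0, 2]  (obs o_2=0)
t=3: δ = [1.447e-04, 4.595e-04, 2.170e-04]  ψ = [2, 0, 2]  (obs o_3=3)
backtrack: best end state = 1; path = [0, 1, 0, 1]

path = [0, 1, 0, 1]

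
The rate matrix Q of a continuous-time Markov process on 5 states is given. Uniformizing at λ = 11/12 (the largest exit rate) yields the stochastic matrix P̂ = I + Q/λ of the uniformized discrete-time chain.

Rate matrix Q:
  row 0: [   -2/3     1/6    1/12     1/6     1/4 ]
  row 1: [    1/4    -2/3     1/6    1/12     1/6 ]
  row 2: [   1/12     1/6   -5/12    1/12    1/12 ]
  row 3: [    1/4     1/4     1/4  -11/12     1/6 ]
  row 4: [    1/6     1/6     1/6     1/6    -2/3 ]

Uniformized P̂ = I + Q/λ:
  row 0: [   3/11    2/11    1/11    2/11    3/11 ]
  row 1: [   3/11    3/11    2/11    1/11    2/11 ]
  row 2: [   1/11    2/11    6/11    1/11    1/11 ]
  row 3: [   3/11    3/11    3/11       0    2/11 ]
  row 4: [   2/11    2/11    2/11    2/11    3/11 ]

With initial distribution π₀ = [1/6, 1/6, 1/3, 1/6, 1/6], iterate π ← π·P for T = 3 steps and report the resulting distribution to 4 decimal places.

t=0: π = [0.1667, 0.1667, 0.3333, 0.1667, 0.1667]
t=1: π = [0.1970, 0.2121, 0.3030, 0.1061, 0.1818]
t=2: π = [0.2011, 0.2107, 0.2837, 0.1157, 0.1887]
t=3: π = [0.2040, 0.2115, 0.2772, 0.1158, 0.1915]

π = [0.2040, 0.2115, 0.2772, 0.1158, 0.1915]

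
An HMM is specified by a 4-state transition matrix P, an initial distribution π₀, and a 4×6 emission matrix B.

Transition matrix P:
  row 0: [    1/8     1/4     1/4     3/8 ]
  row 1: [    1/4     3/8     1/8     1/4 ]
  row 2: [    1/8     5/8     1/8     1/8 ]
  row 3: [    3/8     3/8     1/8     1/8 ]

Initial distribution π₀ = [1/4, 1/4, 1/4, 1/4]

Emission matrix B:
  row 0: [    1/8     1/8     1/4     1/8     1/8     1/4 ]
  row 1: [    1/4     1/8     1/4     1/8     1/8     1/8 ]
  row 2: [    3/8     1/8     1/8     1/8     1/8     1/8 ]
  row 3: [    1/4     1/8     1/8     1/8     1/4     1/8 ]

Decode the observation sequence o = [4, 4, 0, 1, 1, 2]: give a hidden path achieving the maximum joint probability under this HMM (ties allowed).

path = [3, 0, 2, 1, 1, 1]

t=0: δ = [3.125e-02, 3.125e-02, 3.125e-02, 6.250e-02]  (obs o_0=4)
t=1: δ = [2.930e-03, 2.930e-03, 9.766e-04, 2.930e-03]  ψ = [3, 3, 0, 0]  (obs o_1=4)
t=2: δ = [1.373e-04, 2.747e-04, 2.747e-04, 2.747e-04]  ψ = [3, 1, 0, 0]  (obs o_2=0)
t=3: δ = [1.287e-05, 2.146e-05, 4.292e-06, 8.583e-06]  ψ = [3, 2, 0, 1]  (obs o_3=1)
t=4: δ = [6.706e-07, 1.006e-06, 4.023e-07, 6.706e-07]  ψ = [1, 1, 0, 1]  (obs o_4=1)
t=5: δ = [6.286e-08, 9.430e-08, 2.095e-08, 3.143e-08]  ψ = [1, 1, 0, 0]  (obs o_5=2)
backtrack: best end state = 1; path = [3, 0, 2, 1, 1, 1]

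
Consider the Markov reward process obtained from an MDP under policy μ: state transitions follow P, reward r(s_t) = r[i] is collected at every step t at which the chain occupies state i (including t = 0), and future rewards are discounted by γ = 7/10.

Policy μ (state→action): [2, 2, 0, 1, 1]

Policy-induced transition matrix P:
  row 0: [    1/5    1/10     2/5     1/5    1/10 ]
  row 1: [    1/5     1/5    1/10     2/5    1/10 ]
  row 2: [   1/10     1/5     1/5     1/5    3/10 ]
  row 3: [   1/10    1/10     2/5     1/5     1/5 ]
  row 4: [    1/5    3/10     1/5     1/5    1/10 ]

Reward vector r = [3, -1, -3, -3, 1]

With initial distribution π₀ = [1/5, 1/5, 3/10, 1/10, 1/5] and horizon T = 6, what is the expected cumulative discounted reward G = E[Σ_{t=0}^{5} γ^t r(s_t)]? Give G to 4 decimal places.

t=0: π = [0.2000, 0.2000, 0.3000, 0.1000, 0.2000], E[r] = -0.6000, γ^t·E[r] = -0.600000, running G = -0.600000
t=1: π = [0.1600, 0.1900, 0.2400, 0.2400, 0.1700], E[r] = -0.9800, γ^t·E[r] = -0.686000, running G = -1.286000
t=2: π = [0.1520, 0.1770, 0.2610, 0.2380, 0.1720], E[r] = -1.0460, γ^t·E[r] = -0.512540, running G = -1.798540
t=3: π = [0.1501, 0.1782, 0.2603, 0.2354, 0.1760], E[r] = -1.0390, γ^t·E[r] = -0.356377, running G = -2.154917
t=4: π = [0.1504, 0.1791, 0.2593, 0.2356, 0.1756], E[r] = -1.0369, γ^t·E[r] = -0.248964, running G = -2.403881
t=5: π = [0.1505, 0.1790, 0.2593, 0.2358, 0.1754], E[r] = -1.0374, γ^t·E[r] = -0.174350, running G = -2.578232

G = -2.5782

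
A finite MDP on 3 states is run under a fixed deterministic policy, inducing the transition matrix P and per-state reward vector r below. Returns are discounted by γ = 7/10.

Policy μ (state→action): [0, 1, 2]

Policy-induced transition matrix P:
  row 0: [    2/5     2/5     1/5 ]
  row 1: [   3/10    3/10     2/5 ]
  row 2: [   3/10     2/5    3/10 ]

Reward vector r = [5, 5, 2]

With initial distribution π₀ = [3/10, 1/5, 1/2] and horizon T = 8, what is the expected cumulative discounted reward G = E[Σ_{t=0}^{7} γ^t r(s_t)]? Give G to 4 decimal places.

t=0: π = [0.3000, 0.2000, 0.5000], E[r] = 3.5000, γ^t·E[r] = 3.500000, running G = 3.500000
t=1: π = [0.3300, 0.3800, 0.2900], E[r] = 4.1300, γ^t·E[r] = 2.891000, running G = 6.391000
t=2: π = [0.3330, 0.3620, 0.3050], E[r] = 4.0850, γ^t·E[r] = 2.001650, running G = 8.392650
t=3: π = [0.3333, 0.3638, 0.3029], E[r] = 4.0913, γ^t·E[r] = 1.403316, running G = 9.795966
t=4: π = [0.3333, 0.3636, 0.3031], E[r] = 4.0909, γ^t·E[r] = 0.982213, running G = 10.778179
t=5: π = [0.3333, 0.3636, 0.3030], E[r] = 4.0909, γ^t·E[r] = 0.687560, running G = 11.465739
t=6: π = [0.3333, 0.3636, 0.3030], E[r] = 4.0909, γ^t·E[r] = 0.481291, running G = 11.947030
t=7: π = [0.3333, 0.3636, 0.3030], E[r] = 4.0909, γ^t·E[r] = 0.336904, running G = 12.283934

G = 12.2839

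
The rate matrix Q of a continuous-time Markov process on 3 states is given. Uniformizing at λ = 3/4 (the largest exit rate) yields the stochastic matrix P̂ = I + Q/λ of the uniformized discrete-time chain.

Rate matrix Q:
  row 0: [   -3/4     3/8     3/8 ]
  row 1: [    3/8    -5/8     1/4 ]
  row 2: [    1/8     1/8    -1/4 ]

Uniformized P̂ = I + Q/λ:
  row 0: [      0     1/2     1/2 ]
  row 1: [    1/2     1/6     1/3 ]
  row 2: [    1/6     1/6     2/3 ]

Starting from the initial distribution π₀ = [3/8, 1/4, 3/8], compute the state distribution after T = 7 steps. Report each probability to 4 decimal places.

t=0: π = [0.3750, 0.2500, 0.3750]
t=1: π = [0.1875, 0.2917, 0.5208]
t=2: π = [0.2326, 0.2292, 0.5382]
t=3: π = [0.2043, 0.2442, 0.5515]
t=4: π = [0.2140, 0.2348, 0.5512]
t=5: π = [0.2092, 0.2380, 0.5527]
t=6: π = [0.2111, 0.2364, 0.5525]
t=7: π = [0.2103, 0.2370, 0.5527]

π = [0.2103, 0.2370, 0.5527]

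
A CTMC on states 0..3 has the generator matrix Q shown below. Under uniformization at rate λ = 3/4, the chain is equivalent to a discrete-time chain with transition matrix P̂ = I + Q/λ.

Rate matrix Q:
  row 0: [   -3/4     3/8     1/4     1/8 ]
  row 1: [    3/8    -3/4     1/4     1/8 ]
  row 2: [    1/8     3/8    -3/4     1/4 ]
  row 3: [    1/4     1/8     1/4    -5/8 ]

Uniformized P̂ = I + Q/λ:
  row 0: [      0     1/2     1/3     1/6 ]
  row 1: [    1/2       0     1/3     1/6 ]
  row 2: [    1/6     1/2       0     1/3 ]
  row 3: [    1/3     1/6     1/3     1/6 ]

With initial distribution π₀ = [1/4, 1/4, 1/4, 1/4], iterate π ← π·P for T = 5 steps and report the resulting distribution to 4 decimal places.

t=0: π = [0.2500, 0.2500, 0.2500, 0.2500]
t=1: π = [0.2500, 0.2917, 0.2500, 0.2083]
t=2: π = [0.2569, 0.2847, 0.2500, 0.2083]
t=3: π = [0.2535, 0.2882, 0.2500, 0.2083]
t=4: π = [0.2552, 0.2865, 0.2500, 0.2083]
t=5: π = [0.2543, 0.2873, 0.2500, 0.2083]

π = [0.2543, 0.2873, 0.2500, 0.2083]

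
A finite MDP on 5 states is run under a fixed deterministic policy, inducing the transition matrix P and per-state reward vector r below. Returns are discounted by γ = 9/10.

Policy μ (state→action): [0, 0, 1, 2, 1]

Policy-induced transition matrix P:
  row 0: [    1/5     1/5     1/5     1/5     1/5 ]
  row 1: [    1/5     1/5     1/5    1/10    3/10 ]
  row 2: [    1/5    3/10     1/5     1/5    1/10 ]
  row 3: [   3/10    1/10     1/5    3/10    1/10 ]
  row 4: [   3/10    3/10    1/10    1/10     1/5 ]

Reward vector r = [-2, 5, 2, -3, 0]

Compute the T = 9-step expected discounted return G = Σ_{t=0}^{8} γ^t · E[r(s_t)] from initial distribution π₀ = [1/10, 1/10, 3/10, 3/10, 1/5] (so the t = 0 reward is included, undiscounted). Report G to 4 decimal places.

t=0: π = [0.1000, 0.1000, 0.3000, 0.3000, 0.2000], E[r] = 0.0000, γ^t·E[r] = 0.000000, running G = 0.000000
t=1: π = [0.2500, 0.2200, 0.1800, 0.2000, 0.1500], E[r] = 0.3600, γ^t·E[r] = 0.324000, running G = 0.324000
t=2: π = [0.2350, 0.2130, 0.1850, 0.1830, 0.1840], E[r] = 0.4160, γ^t·E[r] = 0.336960, running G = 0.660960
t=3: π = [0.2367, 0.2186, 0.1816, 0.1786, 0.1845], E[r] = 0.4470, γ^t·E[r] = 0.325863, running G = 0.986823
t=4: π = [0.2363, 0.2188, 0.1816, 0.1776, 0.1858], E[r] = 0.4516, γ^t·E[r] = 0.296282, running G = 1.283105
t=5: π = [0.2363, 0.2190, 0.1814, 0.1773, 0.1860], E[r] = 0.4532, γ^t·E[r] = 0.267602, running G = 1.550706
t=6: π = [0.2363, 0.2190, 0.1814, 0.1772, 0.1860], E[r] = 0.4535, γ^t·E[r] = 0.241005, running G = 1.791711
t=7: π = [0.2363, 0.2190, 0.1814, 0.1772, 0.1860], E[r] = 0.4536, γ^t·E[r] = 0.216946, running G = 2.008657
t=8: π = [0.2363, 0.2190, 0.1814, 0.1772, 0.1860], E[r] = 0.4536, γ^t·E[r] = 0.195260, running G = 2.203917

G = 2.2039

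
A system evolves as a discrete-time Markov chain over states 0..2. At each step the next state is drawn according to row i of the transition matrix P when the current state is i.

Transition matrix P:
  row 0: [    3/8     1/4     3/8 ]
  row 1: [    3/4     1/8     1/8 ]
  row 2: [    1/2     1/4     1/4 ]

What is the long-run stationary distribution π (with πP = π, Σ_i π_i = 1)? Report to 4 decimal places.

Balance equations π_j = Σ_i π_i·P[i][j]:
  π_0 = 3/8·π_0 + 3/4·π_1 + 1/2·π_2
  π_1 = 1/4·π_0 + 1/8·π_1 + 1/4·π_2
  normalize: π_0 + π_1 + π_2 = 1
Solving the linear system gives exactly π = [40/81, 2/9, 23/81].

π = [0.4938, 0.2222, 0.2840]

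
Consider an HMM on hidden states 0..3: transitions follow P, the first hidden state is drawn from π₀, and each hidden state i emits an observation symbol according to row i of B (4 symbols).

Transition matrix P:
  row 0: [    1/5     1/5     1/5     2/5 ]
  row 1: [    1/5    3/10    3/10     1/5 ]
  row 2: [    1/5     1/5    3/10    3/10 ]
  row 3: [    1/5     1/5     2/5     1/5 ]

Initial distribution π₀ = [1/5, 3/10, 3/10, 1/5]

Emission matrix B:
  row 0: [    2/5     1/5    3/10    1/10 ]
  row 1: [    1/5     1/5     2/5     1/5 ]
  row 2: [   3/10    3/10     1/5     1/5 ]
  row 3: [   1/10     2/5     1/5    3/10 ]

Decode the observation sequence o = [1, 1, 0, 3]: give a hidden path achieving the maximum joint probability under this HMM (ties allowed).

path = [2, 3, 2, 3]

t=0: δ = [4.000e-02, 6.000e-02, 9.000e-02, 8.000e-02]  (obs o_0=1)
t=1: δ = [3.600e-03, 3.600e-03, 9.600e-03, 1.080e-02]  ψ = [2, 1, 3, 2]  (obs o_1=1)
t=2: δ = [8.640e-04, 4.320e-04, 1.296e-03, 2.880e-04]  ψ = [3, 3, 3, 2]  (obs o_2=0)
t=3: δ = [2.592e-05, 5.184e-05, 7.776e-05, 1.166e-04]  ψ = [2, 2, 2, 2]  (obs o_3=3)
backtrack: best end state = 3; path = [2, 3, 2, 3]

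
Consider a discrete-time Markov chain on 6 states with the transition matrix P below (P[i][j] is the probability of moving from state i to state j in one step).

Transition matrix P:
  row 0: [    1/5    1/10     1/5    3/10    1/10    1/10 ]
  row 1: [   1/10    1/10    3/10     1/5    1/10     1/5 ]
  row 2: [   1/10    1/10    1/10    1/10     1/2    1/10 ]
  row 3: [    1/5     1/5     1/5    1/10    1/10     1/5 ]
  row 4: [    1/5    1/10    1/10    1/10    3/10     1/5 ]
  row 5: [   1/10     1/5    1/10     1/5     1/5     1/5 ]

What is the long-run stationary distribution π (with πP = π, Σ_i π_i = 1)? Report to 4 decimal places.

Balance equations π_j = Σ_i π_i·P[i][j]:
  π_0 = 1/5·π_0 + 1/10·π_1 + 1/10·π_2 + 1/5·π_3 + 1/5·π_4 + 1/10·π_5
  π_1 = 1/10·π_0 + 1/10·π_1 + 1/10·π_2 + 1/5·π_3 + 1/10·π_4 + 1/5·π_5
  π_2 = 1/5·π_0 + 3/10·π_1 + 1/10·π_2 + 1/5·π_3 + 1/10·π_4 + 1/10·π_5
  π_3 = 3/10·π_0 + 1/5·π_1 + 1/10·π_2 + 1/10·π_3 + 1/10·π_4 + 1/5·π_5
  π_4 = 1/10·π_0 + 1/10·π_1 + 1/2·π_2 + 1/10·π_3 + 3/10·π_4 + 1/5·π_5
  normalize: π_0 + π_1 + π_2 + π_3 + π_4 + π_5 = 1
Solving the linear system gives exactly π = [2189/14213, 1890/14213, 2247/14213, 2288/14213, 3200/14213, 2399/14213].

π = [0.1540, 0.1330, 0.1581, 0.1610, 0.2251, 0.1688]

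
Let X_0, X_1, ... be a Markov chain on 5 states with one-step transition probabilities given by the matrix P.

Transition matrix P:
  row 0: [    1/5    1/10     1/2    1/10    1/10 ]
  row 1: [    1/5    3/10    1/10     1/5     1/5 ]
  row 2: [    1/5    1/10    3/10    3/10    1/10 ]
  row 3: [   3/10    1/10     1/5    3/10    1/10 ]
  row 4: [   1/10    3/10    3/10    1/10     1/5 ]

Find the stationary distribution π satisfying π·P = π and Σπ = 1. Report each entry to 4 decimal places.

Balance equations π_j = Σ_i π_i·P[i][j]:
  π_0 = 1/5·π_0 + 1/5·π_1 + 1/5·π_2 + 3/10·π_3 + 1/10·π_4
  π_1 = 1/10·π_0 + 3/10·π_1 + 1/10·π_2 + 1/10·π_3 + 3/10·π_4
  π_2 = 1/2·π_0 + 1/10·π_1 + 3/10·π_2 + 1/5·π_3 + 3/10·π_4
  π_3 = 1/10·π_0 + 1/5·π_1 + 3/10·π_2 + 3/10·π_3 + 1/10·π_4
  normalize: π_0 + π_1 + π_2 + π_3 + π_4 = 1
Solving the linear system gives exactly π = [71/340, 11/70, 687/2380, 129/595, 9/70].

π = [0.2088, 0.1571, 0.2887, 0.2168, 0.1286]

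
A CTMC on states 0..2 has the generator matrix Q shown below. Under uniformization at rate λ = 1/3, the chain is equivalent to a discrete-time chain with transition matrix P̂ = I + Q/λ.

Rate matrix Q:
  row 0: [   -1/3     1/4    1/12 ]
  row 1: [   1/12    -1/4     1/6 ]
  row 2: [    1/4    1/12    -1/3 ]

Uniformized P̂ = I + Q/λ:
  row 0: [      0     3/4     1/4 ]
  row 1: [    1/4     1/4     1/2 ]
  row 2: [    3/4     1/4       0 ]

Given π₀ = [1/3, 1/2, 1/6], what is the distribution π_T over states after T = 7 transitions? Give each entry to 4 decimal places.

π = [0.3137, 0.4050, 0.2814]

t=0: π = [0.3333, 0.5000, 0.1667]
t=1: π = [0.2500, 0.4167, 0.3333]
t=2: π = [0.3542, 0.3750, 0.2708]
t=3: π = [0.2969, 0.4271, 0.2760]
t=4: π = [0.3138, 0.3984, 0.2878]
t=5: π = [0.3154, 0.4069, 0.2777]
t=6: π = [0.3100, 0.4077, 0.2823]
t=7: π = [0.3137, 0.4050, 0.2814]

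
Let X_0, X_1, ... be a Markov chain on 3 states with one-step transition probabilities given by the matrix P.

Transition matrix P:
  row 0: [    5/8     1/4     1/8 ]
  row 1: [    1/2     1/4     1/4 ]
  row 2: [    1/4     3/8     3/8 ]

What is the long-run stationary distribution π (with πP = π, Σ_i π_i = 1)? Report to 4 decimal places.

Balance equations π_j = Σ_i π_i·P[i][j]:
  π_0 = 5/8·π_0 + 1/2·π_1 + 1/4·π_2
  π_1 = 1/4·π_0 + 1/4·π_1 + 3/8·π_2
  normalize: π_0 + π_1 + π_2 = 1
Solving the linear system gives exactly π = [24/47, 13/47, 10/47].

π = [0.5106, 0.2766, 0.2128]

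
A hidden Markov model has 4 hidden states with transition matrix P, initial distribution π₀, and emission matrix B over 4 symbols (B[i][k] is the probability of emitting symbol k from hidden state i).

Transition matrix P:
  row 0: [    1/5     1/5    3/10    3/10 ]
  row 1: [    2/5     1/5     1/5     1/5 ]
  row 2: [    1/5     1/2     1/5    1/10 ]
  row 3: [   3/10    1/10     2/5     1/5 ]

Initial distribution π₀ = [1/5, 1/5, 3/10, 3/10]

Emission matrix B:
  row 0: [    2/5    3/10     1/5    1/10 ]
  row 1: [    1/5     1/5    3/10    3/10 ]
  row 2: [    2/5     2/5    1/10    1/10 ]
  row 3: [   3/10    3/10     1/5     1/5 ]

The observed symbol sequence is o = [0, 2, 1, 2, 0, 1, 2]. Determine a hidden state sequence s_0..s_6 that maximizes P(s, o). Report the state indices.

t=0: δ = [8.000e-02, 4.000e-02, 1.200e-01, 9.000e-02]  (obs o_0=0)
t=1: δ = [5.400e-03, 1.800e-02, 3.600e-03, 4.800e-03]  ψ = [3, 2, 3, 0]  (obs o_1=2)
t=2: δ = [2.160e-03, 7.200e-04, 1.440e-03, 1.080e-03]  ψ = [1, 1, 1, 1]  (obs o_2=1)
t=3: δ = [8.640e-05, 2.160e-04, 6.480e-05, 1.296e-04]  ψ = [0, 2, 0, 0]  (obs o_3=2)
t=4: δ = [3.456e-05, 8.640e-06, 2.074e-05, 1.296e-05]  ψ = [1, 1, 3, 1]  (obs o_4=0)
t=5: δ = [2.074e-06, 2.074e-06, 4.147e-06, 3.110e-06]  ψ = [0, 2, 0, 0]  (obs o_5=1)
t=6: δ = [1.866e-07, 6.221e-07, 1.244e-07, 1.244e-07]  ψ = [3, 2, 3, 0]  (obs o_6=2)
backtrack: best end state = 1; path = [2, 1, 2, 1, 0, 2, 1]

path = [2, 1, 2, 1, 0, 2, 1]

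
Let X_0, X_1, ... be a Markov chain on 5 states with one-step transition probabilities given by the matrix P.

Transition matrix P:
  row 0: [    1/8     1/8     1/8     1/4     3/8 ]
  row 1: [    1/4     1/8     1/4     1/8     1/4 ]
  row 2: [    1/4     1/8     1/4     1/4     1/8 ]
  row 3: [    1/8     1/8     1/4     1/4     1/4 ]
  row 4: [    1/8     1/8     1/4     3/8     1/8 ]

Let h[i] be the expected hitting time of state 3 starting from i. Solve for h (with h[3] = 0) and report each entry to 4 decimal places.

First-step conditioning: h[3] = 0; for i ≠ 3, h[i] = 1 + Σ_k P[i][k]·h[k].
  h[0] = 1 + 1/8·h[0] + 1/8·h[1] + 1/8·h[2] + 3/8·h[4]
  h[1] = 1 + 1/4·h[0] + 1/8·h[1] + 1/4·h[2] + 1/4·h[4]
  h[2] = 1 + 1/4·h[0] + 1/8·h[1] + 1/4·h[2] + 1/8·h[4]
  h[4] = 1 + 1/8·h[0] + 1/8·h[1] + 1/4·h[2] + 1/8·h[4]
Solving the 4×4 linear system over states ≠ 3 gives exactly h = [4608/1223, 5256/1223, 4736/1223, 0, 4160/1223] (h[3] = 0 is the target).

h = [3.7678, 4.2976, 3.8724, 0.0000, 3.4015]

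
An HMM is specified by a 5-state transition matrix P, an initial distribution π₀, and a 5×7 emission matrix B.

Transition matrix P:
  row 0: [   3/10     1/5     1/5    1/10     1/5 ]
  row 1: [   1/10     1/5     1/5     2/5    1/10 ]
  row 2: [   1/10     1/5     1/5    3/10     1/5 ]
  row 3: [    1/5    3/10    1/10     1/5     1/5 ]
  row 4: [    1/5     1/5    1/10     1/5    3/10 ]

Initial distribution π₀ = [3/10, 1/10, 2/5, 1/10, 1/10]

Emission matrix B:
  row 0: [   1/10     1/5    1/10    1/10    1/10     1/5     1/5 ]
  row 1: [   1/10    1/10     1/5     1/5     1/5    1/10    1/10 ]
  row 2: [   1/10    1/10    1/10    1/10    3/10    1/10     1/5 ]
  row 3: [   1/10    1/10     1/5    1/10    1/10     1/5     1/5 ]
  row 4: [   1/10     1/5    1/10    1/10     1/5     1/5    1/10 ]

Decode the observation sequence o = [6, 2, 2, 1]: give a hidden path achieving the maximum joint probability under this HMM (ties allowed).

path = [2, 3, 1, 3]

t=0: δ = [6.000e-02, 1.000e-02, 8.000e-02, 2.000e-02, 1.000e-02]  (obs o_0=6)
t=1: δ = [1.800e-03, 3.200e-03, 1.600e-03, 4.800e-03, 1.600e-03]  ψ = [0, 2, 2, 2, 2]  (obs o_1=2)
t=2: δ = [9.600e-05, 2.880e-04, 6.400e-05, 2.560e-04, 9.600e-05]  ψ = [3, 3, 1, 1, 3]  (obs o_2=2)
t=3: δ = [1.024e-05, 7.680e-06, 5.760e-06, 1.152e-05, 1.024e-05]  ψ = [3, 3, 1, 1, 3]  (obs o_3=1)
backtrack: best end state = 3; path = [2, 3, 1, 3]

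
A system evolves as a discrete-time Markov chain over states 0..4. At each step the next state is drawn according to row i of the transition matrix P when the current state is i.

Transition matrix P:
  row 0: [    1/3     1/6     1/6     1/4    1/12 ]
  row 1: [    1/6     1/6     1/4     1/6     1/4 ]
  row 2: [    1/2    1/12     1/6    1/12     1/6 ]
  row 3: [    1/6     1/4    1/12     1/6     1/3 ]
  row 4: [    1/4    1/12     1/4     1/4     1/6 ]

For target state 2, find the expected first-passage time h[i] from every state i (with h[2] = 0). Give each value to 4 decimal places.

h = [5.6255, 5.0565, 0.0000, 5.9084, 5.1658]

First-step conditioning: h[2] = 0; for i ≠ 2, h[i] = 1 + Σ_k P[i][k]·h[k].
  h[0] = 1 + 1/3·h[0] + 1/6·h[1] + 1/4·h[3] + 1/12·h[4]
  h[1] = 1 + 1/6·h[0] + 1/6·h[1] + 1/6·h[3] + 1/4·h[4]
  h[3] = 1 + 1/6·h[0] + 1/4·h[1] + 1/6·h[3] + 1/3·h[4]
  h[4] = 1 + 1/4·h[0] + 1/12·h[1] + 1/4·h[3] + 1/6·h[4]
Solving the 4×4 linear system over states ≠ 2 gives exactly h = [21000/3733, 18876/3733, 0, 22056/3733, 19284/3733] (h[2] = 0 is the target).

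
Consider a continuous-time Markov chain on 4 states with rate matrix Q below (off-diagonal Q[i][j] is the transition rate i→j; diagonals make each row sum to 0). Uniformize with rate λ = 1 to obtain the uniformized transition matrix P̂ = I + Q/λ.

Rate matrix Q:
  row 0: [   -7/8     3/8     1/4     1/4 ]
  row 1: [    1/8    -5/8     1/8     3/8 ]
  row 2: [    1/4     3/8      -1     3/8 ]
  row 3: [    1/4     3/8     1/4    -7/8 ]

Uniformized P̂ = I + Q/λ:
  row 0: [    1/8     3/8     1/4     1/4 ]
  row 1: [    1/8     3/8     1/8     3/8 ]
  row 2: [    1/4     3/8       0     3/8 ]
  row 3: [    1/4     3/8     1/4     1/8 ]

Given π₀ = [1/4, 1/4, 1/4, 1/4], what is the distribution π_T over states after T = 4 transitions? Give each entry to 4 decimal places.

t=0: π = [0.2500, 0.2500, 0.2500, 0.2500]
t=1: π = [0.1875, 0.3750, 0.1563, 0.2813]
t=2: π = [0.1797, 0.3750, 0.1641, 0.2813]
t=3: π = [0.1807, 0.3750, 0.1621, 0.2822]
t=4: π = [0.1805, 0.3750, 0.1626, 0.2819]

π = [0.1805, 0.3750, 0.1626, 0.2819]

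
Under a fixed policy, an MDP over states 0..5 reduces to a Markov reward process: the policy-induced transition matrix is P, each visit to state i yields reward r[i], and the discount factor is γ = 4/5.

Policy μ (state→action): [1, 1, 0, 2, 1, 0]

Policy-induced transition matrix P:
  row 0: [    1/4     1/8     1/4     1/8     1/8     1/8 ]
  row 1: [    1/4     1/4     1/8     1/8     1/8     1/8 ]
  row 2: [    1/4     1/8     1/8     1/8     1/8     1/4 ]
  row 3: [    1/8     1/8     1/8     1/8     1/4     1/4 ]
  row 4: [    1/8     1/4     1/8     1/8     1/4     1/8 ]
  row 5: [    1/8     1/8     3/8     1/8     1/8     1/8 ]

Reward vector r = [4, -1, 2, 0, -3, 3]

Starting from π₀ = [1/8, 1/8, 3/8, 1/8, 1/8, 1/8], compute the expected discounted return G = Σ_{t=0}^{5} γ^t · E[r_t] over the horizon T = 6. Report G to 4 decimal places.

G = 3.8930

t=0: π = [0.1250, 0.1250, 0.3750, 0.1250, 0.1250, 0.1250], E[r] = 1.1250, γ^t·E[r] = 1.125000, running G = 1.125000
t=1: π = [0.2031, 0.1563, 0.1719, 0.1250, 0.1563, 0.1875], E[r] = 1.0938, γ^t·E[r] = 0.875000, running G = 2.000000
t=2: π = [0.1914, 0.1641, 0.1973, 0.1250, 0.1602, 0.1621], E[r] = 1.0020, γ^t·E[r] = 0.641250, running G = 2.641250
t=3: π = [0.1941, 0.1655, 0.1895, 0.1250, 0.1606, 0.1653], E[r] = 1.0037, γ^t·E[r] = 0.513875, running G = 3.155125
t=4: π = [0.1936, 0.1658, 0.1906, 0.1250, 0.1607, 0.1643], E[r] = 1.0007, γ^t·E[r] = 0.409900, running G = 3.565025
t=5: π = [0.1937, 0.1658, 0.1903, 0.1250, 0.1607, 0.1644], E[r] = 1.0009, γ^t·E[r] = 0.327991, running G = 3.893016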